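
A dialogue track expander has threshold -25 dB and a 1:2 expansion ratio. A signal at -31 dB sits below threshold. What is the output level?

Below threshold, a 1:2 expander applies gain = (2−1)×(T − x) of attenuation.
(2−1) × 6 = 6 dB, so output = -31 − 6 = -37 dB.

-37 dB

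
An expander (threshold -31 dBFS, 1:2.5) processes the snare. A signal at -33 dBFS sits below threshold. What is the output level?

Below threshold, a 1:2.5 expander applies gain = (2.5−1)×(T − x) of attenuation.
(2.5−1) × 2 = 3 dB, so output = -33 − 3 = -36 dBFS.

-36 dBFS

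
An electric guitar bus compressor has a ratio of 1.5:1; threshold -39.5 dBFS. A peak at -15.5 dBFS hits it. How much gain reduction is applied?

Overshoot = -15.5 − (-39.5) = 24 dB.
At 1.5:1, output sits 24/1.5 = 16 dB above threshold.
Gain reduction = 24 − 16 = 8 dB.

8 dB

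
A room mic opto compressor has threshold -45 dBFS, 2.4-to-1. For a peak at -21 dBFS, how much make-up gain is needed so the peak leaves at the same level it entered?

14 dB

Overshoot 24 dB → 24/2.4 = 10 dB after compression, so the compressed level is -45 + 10 = -35 dBFS.
Make-up = target − compressed = -21 − (-35) = 14 dB.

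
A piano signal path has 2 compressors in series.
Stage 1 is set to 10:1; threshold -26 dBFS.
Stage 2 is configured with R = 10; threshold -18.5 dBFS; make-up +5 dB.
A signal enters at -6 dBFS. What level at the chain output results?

-19 dBFS

Stage 1: overshoot 20 dB → 20/10 = 2 dB → -24 dBFS.
Stage 2: -24 dBFS is at or below the -18.5 dBFS threshold — no compression; make-up brings it to -19 dBFS.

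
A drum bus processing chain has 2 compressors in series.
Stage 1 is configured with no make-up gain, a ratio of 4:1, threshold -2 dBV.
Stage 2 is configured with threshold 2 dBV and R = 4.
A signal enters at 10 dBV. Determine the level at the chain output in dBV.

1 dBV

Stage 1: 12 dB above -2 dBV, reduced 4:1 to 3 dB above → 1 dBV.
Stage 2: 1 dBV is at or below the 2 dBV threshold — no compression; output 1 dBV.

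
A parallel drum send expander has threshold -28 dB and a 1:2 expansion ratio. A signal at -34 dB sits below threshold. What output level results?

Below threshold, a 1:2 expander applies gain = (2−1)×(T − x) of attenuation.
(2−1) × 6 = 6 dB, so output = -34 − 6 = -40 dB.

-40 dB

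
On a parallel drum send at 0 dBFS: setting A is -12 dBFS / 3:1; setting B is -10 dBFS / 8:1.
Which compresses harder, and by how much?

A: GR = 12 − 12/3 = 8 dB.
B: GR = 10 − 10/8 = 8.75 dB.
B reduces 0.75 dB more.

B, by 0.75 dB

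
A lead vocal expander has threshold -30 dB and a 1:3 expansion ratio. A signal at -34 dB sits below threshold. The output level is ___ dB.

-42 dB

Below threshold, a 1:3 expander applies gain = (3−1)×(T − x) of attenuation.
(3−1) × 4 = 8 dB, so output = -34 − 8 = -42 dB.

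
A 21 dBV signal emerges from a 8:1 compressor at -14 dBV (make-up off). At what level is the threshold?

-19 dBV

Let T be the threshold. Output overshoot = (input overshoot)/R, so -14 − T = (21 − T)/8.
8·(-14 − T) = 21 − T → 7·T = -112 − 21 = -133.
T = -133/7 = -19 dBV.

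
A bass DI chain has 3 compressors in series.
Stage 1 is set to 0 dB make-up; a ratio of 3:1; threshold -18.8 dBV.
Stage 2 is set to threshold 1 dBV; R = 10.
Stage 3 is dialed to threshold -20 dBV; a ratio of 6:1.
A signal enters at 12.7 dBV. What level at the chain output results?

Stage 1: overshoot 31.5 dB → 31.5/3 = 10.5 dB → -8.3 dBV.
Stage 2: -8.3 dBV is at or below the 1 dBV threshold — no compression; output -8.3 dBV.
Stage 3: -8.3 dBV is 11.7 dB over -20 dBV; at 6:1 that becomes 1.95 dB over, giving -18.05 dBV.

-18.05 dBV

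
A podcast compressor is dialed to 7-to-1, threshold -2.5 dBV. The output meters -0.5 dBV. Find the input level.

11.5 dBV

That's 2 dB above the -2.5 dBV threshold.
Before 7:1 compression the overshoot was 2 × 7 = 14 dB, so input = -2.5 + 14 = 11.5 dBV.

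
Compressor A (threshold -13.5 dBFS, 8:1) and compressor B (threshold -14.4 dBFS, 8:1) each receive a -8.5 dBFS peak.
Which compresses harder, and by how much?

B, by 0.7875 dB

A: GR = 5 − 5/8 = 4.375 dB.
B: GR = 5.9 − 5.9/8 = 5.1625 dB.
B reduces 0.7875 dB more.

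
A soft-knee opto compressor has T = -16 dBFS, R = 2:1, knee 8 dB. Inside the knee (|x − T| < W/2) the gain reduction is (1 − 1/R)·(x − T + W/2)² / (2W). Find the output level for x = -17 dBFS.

-17.28125 dBFS

x − T + W/2 = -17 − (-16) + 4 = 3.
GR = (1 − 1/2) × 3² / 16 = 0.5 × 9 / 16 = 0.28125 dB.
Output = -17 − 0.28125 = -17.28125 dBFS.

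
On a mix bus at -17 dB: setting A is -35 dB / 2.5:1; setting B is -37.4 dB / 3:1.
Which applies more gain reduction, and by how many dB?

A: 18 dB over, compressed to 7.2 dB over, so 10.8 dB of GR.
B: 20.4 dB over, compressed to 6.8 dB over, so 13.6 dB of GR.
B reduces 2.8 dB more.

B, by 2.8 dB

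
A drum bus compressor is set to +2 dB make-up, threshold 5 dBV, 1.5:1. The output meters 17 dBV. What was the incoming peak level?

20 dBV

Remove make-up: 17 − 2 = 15 dBV.
The compressed level sits 15 − 5 = 10 dB over threshold.
Undo the ratio: input overshoot = 10 × 1.5 = 15 dB, giving input = 20 dBV.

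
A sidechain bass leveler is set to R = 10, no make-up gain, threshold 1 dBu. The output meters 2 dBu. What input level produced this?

11 dBu

Post-compression overshoot = 2 − 1 = 1 dB.
Input overshoot = R × output overshoot = 10 dB → input = 1 + 10 = 11 dBu.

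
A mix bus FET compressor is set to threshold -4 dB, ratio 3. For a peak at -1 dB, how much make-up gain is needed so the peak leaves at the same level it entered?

Overshoot 3 dB → 3/3 = 1 dB after compression, so the compressed level is -4 + 1 = -3 dB.
Make-up = target − compressed = -1 − (-3) = 2 dB.

2 dB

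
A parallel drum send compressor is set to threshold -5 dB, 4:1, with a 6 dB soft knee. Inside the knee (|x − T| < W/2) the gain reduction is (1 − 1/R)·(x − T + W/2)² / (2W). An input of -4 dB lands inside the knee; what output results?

x − T + W/2 = -4 − (-5) + 3 = 4.
GR = (1 − 1/4) × 4² / 12 = 0.75 × 16 / 12 = 1 dB.
Output = -4 − 1 = -5 dB.

-5 dB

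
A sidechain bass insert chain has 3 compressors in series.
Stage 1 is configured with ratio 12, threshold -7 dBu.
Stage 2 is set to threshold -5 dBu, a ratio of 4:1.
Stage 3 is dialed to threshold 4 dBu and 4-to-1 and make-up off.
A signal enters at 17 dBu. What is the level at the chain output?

Stage 1: overshoot 24 dB → 24/12 = 2 dB → -5 dBu.
Stage 2: below threshold (-5 ≤ -5); passes unchanged; output -5 dBu.
Stage 3: -5 dBu is at or below the 4 dBu threshold — no compression; output -5 dBu.

-5 dBu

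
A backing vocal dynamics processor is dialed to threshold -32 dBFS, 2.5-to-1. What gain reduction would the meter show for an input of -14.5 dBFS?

The signal is 17.5 dB above threshold.
A 2.5:1 ratio leaves 7 dB of that excess.
GR = overshoot in − overshoot out = 17.5 − 7 = 10.5 dB.

10.5 dB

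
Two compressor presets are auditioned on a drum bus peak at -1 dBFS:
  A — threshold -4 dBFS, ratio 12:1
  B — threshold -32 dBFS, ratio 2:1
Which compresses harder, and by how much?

A: GR = 3 − 3/12 = 2.75 dB.
B: GR = 31 − 31/2 = 15.5 dB.
B reduces 12.75 dB more.

B, by 12.75 dB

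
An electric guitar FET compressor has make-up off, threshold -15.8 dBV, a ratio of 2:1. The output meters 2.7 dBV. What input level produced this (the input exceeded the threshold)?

21.2 dBV

Post-compression overshoot = 2.7 − (-15.8) = 18.5 dB.
Before 2:1 compression the overshoot was 18.5 × 2 = 37 dB, so input = -15.8 + 37 = 21.2 dBV.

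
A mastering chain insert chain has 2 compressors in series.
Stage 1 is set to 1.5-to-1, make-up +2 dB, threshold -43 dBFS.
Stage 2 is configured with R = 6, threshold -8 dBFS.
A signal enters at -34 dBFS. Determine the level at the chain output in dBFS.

Stage 1: -34 dBFS is 9 dB over -43 dBFS; at 1.5:1 that becomes 6 dB over, giving -37 dBFS; +2 dB make-up → -35 dBFS.
Stage 2: -35 dBFS ≤ -8 dBFS, so stage 2 doesn't engage; output -35 dBFS.

-35 dBFS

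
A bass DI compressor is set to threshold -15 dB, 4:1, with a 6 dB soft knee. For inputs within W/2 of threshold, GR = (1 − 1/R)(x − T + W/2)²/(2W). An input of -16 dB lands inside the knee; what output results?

x − T + W/2 = -16 − (-15) + 3 = 2.
GR = (1 − 1/4) × 2² / 12 = 0.75 × 4 / 12 = 0.25 dB.
Output = -16 − 0.25 = -16.25 dB.

-16.25 dB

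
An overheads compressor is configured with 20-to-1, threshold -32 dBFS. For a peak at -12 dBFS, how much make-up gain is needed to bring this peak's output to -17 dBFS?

14 dB

Without make-up, output = threshold + overshoot/20 = -32 + 1 = -31 dBFS.
Gap to target: 14 dB.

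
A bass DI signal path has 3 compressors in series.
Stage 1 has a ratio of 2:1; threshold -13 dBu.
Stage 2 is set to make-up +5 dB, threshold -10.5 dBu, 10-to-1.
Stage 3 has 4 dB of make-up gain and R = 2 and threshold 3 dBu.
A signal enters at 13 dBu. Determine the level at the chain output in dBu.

-0.45 dBu

Stage 1: overshoot 26 dB → 26/2 = 13 dB → 0 dBu.
Stage 2: 10.5 dB above -10.5 dBu, reduced 10:1 to 1.05 dB above → -9.45 dBu; +5 dB make-up → -4.45 dBu.
Stage 3: below threshold (-4.45 ≤ 3); passes unchanged; make-up brings it to -0.45 dBu.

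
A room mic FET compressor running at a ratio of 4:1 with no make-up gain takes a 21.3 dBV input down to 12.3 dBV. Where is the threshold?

Let T be the threshold. Output overshoot = (input overshoot)/R, so 12.3 − T = (21.3 − T)/4.
4·(12.3 − T) = 21.3 − T → 3·T = 49.2 − 21.3 = 27.9.
T = 27.9/3 = 9.3 dBV.

9.3 dBV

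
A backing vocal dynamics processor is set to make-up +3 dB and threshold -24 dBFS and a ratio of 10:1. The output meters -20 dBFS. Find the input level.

-14 dBFS

Stripping the +3 dB make-up gives -23 dBFS at the gain stage.
The compressed level sits -23 − (-24) = 1 dB over threshold.
Undo the ratio: input overshoot = 1 × 10 = 10 dB, giving input = -14 dBFS.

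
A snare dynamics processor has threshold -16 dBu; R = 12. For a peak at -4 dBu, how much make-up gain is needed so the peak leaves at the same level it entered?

Without make-up, output = threshold + overshoot/12 = -16 + 1 = -15 dBu.
Gap to target: 11 dB.

11 dB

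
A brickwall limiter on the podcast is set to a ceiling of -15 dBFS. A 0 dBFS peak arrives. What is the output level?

A brickwall limiter is an ∞:1 compressor: any input above the ceiling is clamped to -15 dBFS.

-15 dBFS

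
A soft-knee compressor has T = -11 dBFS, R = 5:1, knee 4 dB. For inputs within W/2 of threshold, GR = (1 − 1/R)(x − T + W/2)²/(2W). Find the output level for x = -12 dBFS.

x − T + W/2 = -12 − (-11) + 2 = 1.
GR = (1 − 1/5) × 1² / 8 = 0.8 × 1 / 8 = 0.1 dB.
Output = -12 − 0.1 = -12.1 dBFS.

-12.1 dBFS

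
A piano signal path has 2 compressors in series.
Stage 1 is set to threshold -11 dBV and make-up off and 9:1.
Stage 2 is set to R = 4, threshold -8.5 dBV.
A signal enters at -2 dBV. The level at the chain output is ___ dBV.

Stage 1: overshoot 9 dB → 9/9 = 1 dB → -10 dBV.
Stage 2: -10 dBV is at or below the -8.5 dBV threshold — no compression; output -10 dBV.

-10 dBV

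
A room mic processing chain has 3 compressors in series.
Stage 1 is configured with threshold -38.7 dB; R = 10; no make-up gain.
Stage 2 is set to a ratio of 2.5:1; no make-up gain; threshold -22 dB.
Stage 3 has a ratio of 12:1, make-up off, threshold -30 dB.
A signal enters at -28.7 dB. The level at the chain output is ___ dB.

-37.7 dB

Stage 1: overshoot 10 dB → 10/10 = 1 dB → -37.7 dB.
Stage 2: -37.7 dB is at or below the -22 dB threshold — no compression; output -37.7 dB.
Stage 3: below threshold (-37.7 ≤ -30); passes unchanged; output -37.7 dB.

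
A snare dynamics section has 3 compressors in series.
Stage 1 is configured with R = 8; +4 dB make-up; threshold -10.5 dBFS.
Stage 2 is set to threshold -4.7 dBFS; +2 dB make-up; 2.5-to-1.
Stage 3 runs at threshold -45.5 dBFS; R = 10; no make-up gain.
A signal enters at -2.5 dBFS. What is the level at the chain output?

-41.3 dBFS

Stage 1: overshoot 8 dB → 8/8 = 1 dB → -9.5 dBFS; +4 dB make-up → -5.5 dBFS.
Stage 2: -5.5 dBFS is at or below the -4.7 dBFS threshold — no compression; make-up brings it to -3.5 dBFS.
Stage 3: overshoot 42 dB → 42/10 = 4.2 dB → -41.3 dBFS.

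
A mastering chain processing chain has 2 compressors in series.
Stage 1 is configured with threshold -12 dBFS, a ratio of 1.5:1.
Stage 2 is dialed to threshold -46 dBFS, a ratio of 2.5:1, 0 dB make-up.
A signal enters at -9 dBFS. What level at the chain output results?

-31.6 dBFS

Stage 1: 3 dB above -12 dBFS, reduced 1.5:1 to 2 dB above → -10 dBFS.
Stage 2: 36 dB above -46 dBFS, reduced 2.5:1 to 14.4 dB above → -31.6 dBFS.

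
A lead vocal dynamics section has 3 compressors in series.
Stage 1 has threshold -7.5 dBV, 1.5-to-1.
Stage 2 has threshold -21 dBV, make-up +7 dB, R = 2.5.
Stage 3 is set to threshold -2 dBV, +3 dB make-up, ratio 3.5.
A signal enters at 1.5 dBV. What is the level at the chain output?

Stage 1: 9 dB above -7.5 dBV, reduced 1.5:1 to 6 dB above → -1.5 dBV.
Stage 2: -1.5 dBV is 19.5 dB over -21 dBV; at 2.5:1 that becomes 7.8 dB over, giving -13.2 dBV; +7 dB make-up → -6.2 dBV.
Stage 3: below threshold (-6.2 ≤ -2); passes unchanged; make-up brings it to -3.2 dBV.

-3.2 dBV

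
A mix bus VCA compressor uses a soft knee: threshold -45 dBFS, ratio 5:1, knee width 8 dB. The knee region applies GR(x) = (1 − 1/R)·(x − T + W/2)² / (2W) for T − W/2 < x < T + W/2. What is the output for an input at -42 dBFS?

-44.45 dBFS

x − T + W/2 = -42 − (-45) + 4 = 7.
GR = (1 − 1/5) × 7² / 16 = 0.8 × 49 / 16 = 2.45 dB.
Output = -42 − 2.45 = -44.45 dBFS.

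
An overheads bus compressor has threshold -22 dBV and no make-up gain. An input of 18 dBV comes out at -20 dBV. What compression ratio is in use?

Input overshoot = 18 − (-22) = 40 dB; output overshoot = -20 − (-22) = 2 dB.
Ratio = 40 / 2 = 20.

20:1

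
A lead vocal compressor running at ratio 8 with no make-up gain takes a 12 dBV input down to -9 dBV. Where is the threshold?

Input is 24 dB above T (since output overshoot × R = input overshoot: (-9 − T)·8 = 12 − T gives T = -12 dBV).
Check: -12 + (12 − (-12))/8 = -12 + 3 = -9 dBV. ✓

-12 dBV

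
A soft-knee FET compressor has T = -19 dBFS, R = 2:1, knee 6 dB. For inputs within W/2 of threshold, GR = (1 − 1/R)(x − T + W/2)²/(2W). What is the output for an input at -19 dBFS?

-19.375 dBFS

x − T + W/2 = -19 − (-19) + 3 = 3.
GR = (1 − 1/2) × 3² / 12 = 0.5 × 9 / 12 = 0.375 dB.
Output = -19 − 0.375 = -19.375 dBFS.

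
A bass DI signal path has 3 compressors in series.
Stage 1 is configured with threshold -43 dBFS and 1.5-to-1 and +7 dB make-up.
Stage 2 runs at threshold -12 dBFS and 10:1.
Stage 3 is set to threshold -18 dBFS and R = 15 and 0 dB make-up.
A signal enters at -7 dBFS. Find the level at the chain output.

Stage 1: 36 dB above -43 dBFS, reduced 1.5:1 to 24 dB above → -19 dBFS; +7 dB make-up → -12 dBFS.
Stage 2: -12 dBFS ≤ -12 dBFS, so stage 2 doesn't engage; output -12 dBFS.
Stage 3: 6 dB above -18 dBFS, reduced 15:1 to 0.4 dB above → -17.6 dBFS.

-17.6 dBFS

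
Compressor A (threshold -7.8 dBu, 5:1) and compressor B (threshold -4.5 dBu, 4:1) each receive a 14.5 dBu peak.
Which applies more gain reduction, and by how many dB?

A, by 3.59 dB

A: overshoot 22.3 dB → output overshoot 4.46 dB → GR 17.84 dB.
B: overshoot 19 dB → output overshoot 4.75 dB → GR 14.25 dB.
A reduces 3.59 dB more.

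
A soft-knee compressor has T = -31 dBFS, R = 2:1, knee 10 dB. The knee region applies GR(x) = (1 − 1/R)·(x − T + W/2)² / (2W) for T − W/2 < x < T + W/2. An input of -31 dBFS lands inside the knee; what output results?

x − T + W/2 = -31 − (-31) + 5 = 5.
GR = (1 − 1/2) × 5² / 20 = 0.5 × 25 / 20 = 0.625 dB.
Output = -31 − 0.625 = -31.625 dBFS.

-31.625 dBFS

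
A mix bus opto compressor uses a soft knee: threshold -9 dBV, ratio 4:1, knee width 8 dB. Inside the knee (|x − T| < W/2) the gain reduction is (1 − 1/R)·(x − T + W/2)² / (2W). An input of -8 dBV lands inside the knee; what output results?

x − T + W/2 = -8 − (-9) + 4 = 5.
GR = (1 − 1/4) × 5² / 16 = 0.75 × 25 / 16 = 1.171875 dB.
Output = -8 − 1.171875 = -9.171875 dBV.

-9.171875 dBV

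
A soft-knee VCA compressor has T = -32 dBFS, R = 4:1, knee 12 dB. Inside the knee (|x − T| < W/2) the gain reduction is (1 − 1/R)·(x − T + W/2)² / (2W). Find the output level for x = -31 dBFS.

x − T + W/2 = -31 − (-32) + 6 = 7.
GR = (1 − 1/4) × 7² / 24 = 0.75 × 49 / 24 = 1.53125 dB.
Output = -31 − 1.53125 = -32.53125 dBFS.

-32.53125 dBFS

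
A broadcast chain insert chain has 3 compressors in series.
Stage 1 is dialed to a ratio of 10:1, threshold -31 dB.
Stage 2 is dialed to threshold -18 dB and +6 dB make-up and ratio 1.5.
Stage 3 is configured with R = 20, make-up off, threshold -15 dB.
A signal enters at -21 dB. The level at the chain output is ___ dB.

-24 dB

Stage 1: 10 dB above -31 dB, reduced 10:1 to 1 dB above → -30 dB.
Stage 2: -30 dB is at or below the -18 dB threshold — no compression; make-up brings it to -24 dB.
Stage 3: -24 dB ≤ -15 dB, so stage 3 doesn't engage; output -24 dB.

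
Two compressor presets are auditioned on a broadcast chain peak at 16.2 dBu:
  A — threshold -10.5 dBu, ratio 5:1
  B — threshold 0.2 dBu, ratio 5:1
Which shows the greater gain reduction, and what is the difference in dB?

A: GR = 26.7 − 26.7/5 = 21.36 dB.
B: GR = 16 − 16/5 = 12.8 dB.
Difference: 8.56 dB in favour of A.

A, by 8.56 dB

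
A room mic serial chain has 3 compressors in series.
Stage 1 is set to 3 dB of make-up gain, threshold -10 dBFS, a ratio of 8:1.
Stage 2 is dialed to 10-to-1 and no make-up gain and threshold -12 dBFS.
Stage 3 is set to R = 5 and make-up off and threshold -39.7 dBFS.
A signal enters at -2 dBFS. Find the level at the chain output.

Stage 1: -2 dBFS is 8 dB over -10 dBFS; at 8:1 that becomes 1 dB over, giving -9 dBFS; +3 dB make-up → -6 dBFS.
Stage 2: overshoot 6 dB → 6/10 = 0.6 dB → -11.4 dBFS.
Stage 3: 28.3 dB above -39.7 dBFS, reduced 5:1 to 5.66 dB above → -34.04 dBFS.

-34.04 dBFS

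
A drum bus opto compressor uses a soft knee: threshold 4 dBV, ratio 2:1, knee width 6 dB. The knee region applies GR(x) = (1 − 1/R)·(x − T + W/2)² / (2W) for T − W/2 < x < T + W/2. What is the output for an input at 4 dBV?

3.625 dBV

x − T + W/2 = 4 − 4 + 3 = 3.
GR = (1 − 1/2) × 3² / 12 = 0.5 × 9 / 12 = 0.375 dB.
Output = 4 − 0.375 = 3.625 dBV.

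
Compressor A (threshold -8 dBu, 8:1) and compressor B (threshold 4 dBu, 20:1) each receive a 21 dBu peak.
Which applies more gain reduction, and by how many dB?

A, by 9.225 dB

A: 29 dB over, compressed to 3.625 dB over, so 25.375 dB of GR.
B: 17 dB over, compressed to 0.85 dB over, so 16.15 dB of GR.
A reduces 9.225 dB more.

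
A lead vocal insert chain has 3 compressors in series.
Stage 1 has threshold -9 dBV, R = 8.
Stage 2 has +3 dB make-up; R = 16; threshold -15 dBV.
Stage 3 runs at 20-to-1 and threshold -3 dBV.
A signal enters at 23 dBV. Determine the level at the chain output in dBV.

Stage 1: 23 dBV is 32 dB over -9 dBV; at 8:1 that becomes 4 dB over, giving -5 dBV.
Stage 2: overshoot 10 dB → 10/16 = 0.625 dB → -14.375 dBV; +3 dB make-up → -11.375 dBV.
Stage 3: below threshold (-11.375 ≤ -3); passes unchanged; output -11.375 dBV.

-11.375 dBV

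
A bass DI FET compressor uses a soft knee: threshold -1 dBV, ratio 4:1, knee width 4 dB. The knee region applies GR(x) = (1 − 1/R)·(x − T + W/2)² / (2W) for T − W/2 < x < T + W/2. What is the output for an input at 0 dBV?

-0.84375 dBV

x − T + W/2 = 0 − (-1) + 2 = 3.
GR = (1 − 1/4) × 3² / 8 = 0.75 × 9 / 8 = 0.84375 dB.
Output = 0 − 0.84375 = -0.84375 dBV.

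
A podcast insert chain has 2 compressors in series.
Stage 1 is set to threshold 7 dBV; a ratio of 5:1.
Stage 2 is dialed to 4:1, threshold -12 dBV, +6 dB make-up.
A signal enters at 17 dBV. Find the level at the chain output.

-0.75 dBV

Stage 1: 10 dB above 7 dBV, reduced 5:1 to 2 dB above → 9 dBV.
Stage 2: overshoot 21 dB → 21/4 = 5.25 dB → -6.75 dBV; +6 dB make-up → -0.75 dBV.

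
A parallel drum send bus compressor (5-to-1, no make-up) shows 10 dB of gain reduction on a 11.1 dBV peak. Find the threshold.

-1.4 dBV

Let T be the threshold. Output overshoot = (input overshoot)/R, so 1.1 − T = (11.1 − T)/5.
5·(1.1 − T) = 11.1 − T → 4·T = 5.5 − 11.1 = -5.6.
T = -5.6/4 = -1.4 dBV.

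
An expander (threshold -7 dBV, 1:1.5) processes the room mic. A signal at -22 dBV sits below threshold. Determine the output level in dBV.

-29.5 dBV

The input is 15 dB below the -7 dBV threshold.
A 1:1.5 expander multiplies undershoot by 1.5: 15 × 1.5 = 22.5 dB below threshold.
Output = -7 − 22.5 = -29.5 dBV.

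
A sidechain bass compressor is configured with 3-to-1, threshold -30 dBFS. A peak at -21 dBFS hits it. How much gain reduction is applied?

6 dB

-21 dBFS exceeds the threshold by 9 dB.
At 3:1, output sits 9/3 = 3 dB above threshold.
Gain reduction = 9 − 3 = 6 dB.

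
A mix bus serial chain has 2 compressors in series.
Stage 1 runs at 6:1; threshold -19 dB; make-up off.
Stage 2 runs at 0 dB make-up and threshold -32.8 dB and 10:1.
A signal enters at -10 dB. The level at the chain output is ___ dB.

-31.27 dB

Stage 1: overshoot 9 dB → 9/6 = 1.5 dB → -17.5 dB.
Stage 2: overshoot 15.3 dB → 15.3/10 = 1.53 dB → -31.27 dB.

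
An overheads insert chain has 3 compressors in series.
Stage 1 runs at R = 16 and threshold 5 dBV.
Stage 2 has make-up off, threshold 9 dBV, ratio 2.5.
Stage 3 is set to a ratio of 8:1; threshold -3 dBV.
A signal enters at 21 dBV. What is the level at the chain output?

Stage 1: 16 dB above 5 dBV, reduced 16:1 to 1 dB above → 6 dBV.
Stage 2: below threshold (6 ≤ 9); passes unchanged; output 6 dBV.
Stage 3: overshoot 9 dB → 9/8 = 1.125 dB → -1.875 dBV.

-1.875 dBV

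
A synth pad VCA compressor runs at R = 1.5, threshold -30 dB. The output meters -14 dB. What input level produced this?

-6 dB

The compressed level sits -14 − (-30) = 16 dB over threshold.
Input overshoot = R × output overshoot = 24 dB → input = -30 + 24 = -6 dB.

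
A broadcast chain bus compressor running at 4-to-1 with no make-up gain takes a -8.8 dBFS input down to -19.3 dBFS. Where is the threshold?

-22.8 dBFS

Input is 14 dB above T (since output overshoot × R = input overshoot: (-19.3 − T)·4 = -8.8 − T gives T = -22.8 dBFS).
Check: -22.8 + (-8.8 − (-22.8))/4 = -22.8 + 3.5 = -19.3 dBFS. ✓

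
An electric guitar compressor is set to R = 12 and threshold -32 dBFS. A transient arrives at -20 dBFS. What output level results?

-31 dBFS

The input is 12 dB above the -32 dBFS threshold.
The 12 dB excess becomes 1 dB after 12:1 reduction.
Output = -32 + 1 = -31 dBFS.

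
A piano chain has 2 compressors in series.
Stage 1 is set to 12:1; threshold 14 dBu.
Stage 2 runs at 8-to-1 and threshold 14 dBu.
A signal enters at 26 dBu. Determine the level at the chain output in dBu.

14.125 dBu

Stage 1: 12 dB above 14 dBu, reduced 12:1 to 1 dB above → 15 dBu.
Stage 2: 15 dBu is 1 dB over 14 dBu; at 8:1 that becomes 0.125 dB over, giving 14.125 dBu.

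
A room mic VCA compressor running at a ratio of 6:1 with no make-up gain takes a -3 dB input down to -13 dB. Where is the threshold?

Let T be the threshold. Output overshoot = (input overshoot)/R, so -13 − T = (-3 − T)/6.
6·(-13 − T) = -3 − T → 5·T = -78 − (-3) = -75.
T = -75/5 = -15 dB.

-15 dB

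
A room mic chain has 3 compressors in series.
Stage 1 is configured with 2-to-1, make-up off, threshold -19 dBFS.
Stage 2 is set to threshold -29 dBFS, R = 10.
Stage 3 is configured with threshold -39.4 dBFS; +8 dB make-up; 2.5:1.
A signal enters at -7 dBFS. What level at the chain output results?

-26.6 dBFS

Stage 1: 12 dB above -19 dBFS, reduced 2:1 to 6 dB above → -13 dBFS.
Stage 2: overshoot 16 dB → 16/10 = 1.6 dB → -27.4 dBFS.
Stage 3: -27.4 dBFS is 12 dB over -39.4 dBFS; at 2.5:1 that becomes 4.8 dB over, giving -34.6 dBFS; +8 dB make-up → -26.6 dBFS.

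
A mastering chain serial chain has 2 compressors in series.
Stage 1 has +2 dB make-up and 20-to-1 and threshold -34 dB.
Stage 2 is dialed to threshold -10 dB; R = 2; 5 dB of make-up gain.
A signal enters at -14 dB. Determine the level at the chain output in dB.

-26 dB

Stage 1: -14 dB is 20 dB over -34 dB; at 20:1 that becomes 1 dB over, giving -33 dB; +2 dB make-up → -31 dB.
Stage 2: below threshold (-31 ≤ -10); passes unchanged; make-up brings it to -26 dB.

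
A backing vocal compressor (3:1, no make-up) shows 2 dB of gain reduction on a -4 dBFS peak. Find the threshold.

Gain reduction = -4 − (-6) = 2 dB; output overshoot = GR / (R − 1) = 2 / 2 = 1 dB.
Threshold = output − output overshoot = -6 − 1 = -7 dBFS.

-7 dBFS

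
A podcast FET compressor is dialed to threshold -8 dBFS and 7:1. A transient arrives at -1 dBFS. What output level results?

-7 dBFS

Overshoot: -1 − (-8) = 7 dB.
At 7:1 the overshoot is divided by 7, leaving 1 dB above threshold.
That puts the output at -7 dBFS.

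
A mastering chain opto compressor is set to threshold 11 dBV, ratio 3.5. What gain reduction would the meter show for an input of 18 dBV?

The signal is 7 dB above threshold.
After 3.5:1 compression the overshoot becomes 7/3.5 = 2 dB.
GR = overshoot in − overshoot out = 7 − 2 = 5 dB.

5 dB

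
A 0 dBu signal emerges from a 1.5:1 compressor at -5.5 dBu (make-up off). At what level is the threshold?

-16.5 dBu

Gain reduction = 0 − (-5.5) = 5.5 dB; output overshoot = GR / (R − 1) = 5.5 / 0.5 = 11 dB.
Threshold = output − output overshoot = -5.5 − 11 = -16.5 dBu.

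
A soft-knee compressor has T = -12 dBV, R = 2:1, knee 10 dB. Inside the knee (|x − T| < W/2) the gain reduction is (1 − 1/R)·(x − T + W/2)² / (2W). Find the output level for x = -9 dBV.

-10.6 dBV

x − T + W/2 = -9 − (-12) + 5 = 8.
GR = (1 − 1/2) × 8² / 20 = 0.5 × 64 / 20 = 1.6 dB.
Output = -9 − 1.6 = -10.6 dBV.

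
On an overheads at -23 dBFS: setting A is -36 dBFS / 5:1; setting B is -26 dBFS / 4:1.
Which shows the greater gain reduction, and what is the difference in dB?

A: overshoot 13 dB → output overshoot 2.6 dB → GR 10.4 dB.
B: overshoot 3 dB → output overshoot 0.75 dB → GR 2.25 dB.
A applies 8.15 dB more gain reduction.

A, by 8.15 dB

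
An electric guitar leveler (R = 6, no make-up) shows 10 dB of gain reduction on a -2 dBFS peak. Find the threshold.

Gain reduction = -2 − (-12) = 10 dB; output overshoot = GR / (R − 1) = 10 / 5 = 2 dB.
Threshold = output − output overshoot = -12 − 2 = -14 dBFS.

-14 dBFS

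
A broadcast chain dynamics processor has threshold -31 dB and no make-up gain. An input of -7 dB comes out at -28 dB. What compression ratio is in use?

8:1

Input overshoot = -7 − (-31) = 24 dB; output overshoot = -28 − (-31) = 3 dB.
Ratio = 24 / 3 = 8.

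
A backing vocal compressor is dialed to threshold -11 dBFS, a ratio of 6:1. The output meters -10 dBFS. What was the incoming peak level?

The compressed level sits -10 − (-11) = 1 dB over threshold.
Input overshoot = R × output overshoot = 6 dB → input = -11 + 6 = -5 dBFS.

-5 dBFS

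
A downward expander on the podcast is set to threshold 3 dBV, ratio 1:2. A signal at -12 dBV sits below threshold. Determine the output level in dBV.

-27 dBV

Below threshold, a 1:2 expander applies gain = (2−1)×(T − x) of attenuation.
(2−1) × 15 = 15 dB, so output = -12 − 15 = -27 dBV.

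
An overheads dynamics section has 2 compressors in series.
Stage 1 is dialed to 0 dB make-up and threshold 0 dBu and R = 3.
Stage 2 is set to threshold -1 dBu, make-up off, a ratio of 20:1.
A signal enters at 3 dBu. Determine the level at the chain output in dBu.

Stage 1: 3 dBu is 3 dB over 0 dBu; at 3:1 that becomes 1 dB over, giving 1 dBu.
Stage 2: 2 dB above -1 dBu, reduced 20:1 to 0.1 dB above → -0.9 dBu.

-0.9 dBu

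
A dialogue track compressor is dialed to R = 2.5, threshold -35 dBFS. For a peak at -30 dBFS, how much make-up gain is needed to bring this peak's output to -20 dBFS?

13 dB

Without make-up, output = threshold + overshoot/2.5 = -35 + 2 = -33 dBFS.
Gap to target: 13 dB.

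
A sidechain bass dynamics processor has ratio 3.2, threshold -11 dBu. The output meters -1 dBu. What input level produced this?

21 dBu

That's 10 dB above the -11 dBu threshold.
Undo the ratio: input overshoot = 10 × 3.2 = 32 dB, giving input = 21 dBu.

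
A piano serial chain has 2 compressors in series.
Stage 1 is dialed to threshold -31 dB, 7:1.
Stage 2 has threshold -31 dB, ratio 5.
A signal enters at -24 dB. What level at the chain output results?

Stage 1: -24 dB is 7 dB over -31 dB; at 7:1 that becomes 1 dB over, giving -30 dB.
Stage 2: overshoot 1 dB → 1/5 = 0.2 dB → -30.8 dB.

-30.8 dB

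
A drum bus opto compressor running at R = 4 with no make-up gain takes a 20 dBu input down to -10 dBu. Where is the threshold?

-20 dBu

Gain reduction = 20 − (-10) = 30 dB; output overshoot = GR / (R − 1) = 30 / 3 = 10 dB.
Threshold = output − output overshoot = -10 − 10 = -20 dBu.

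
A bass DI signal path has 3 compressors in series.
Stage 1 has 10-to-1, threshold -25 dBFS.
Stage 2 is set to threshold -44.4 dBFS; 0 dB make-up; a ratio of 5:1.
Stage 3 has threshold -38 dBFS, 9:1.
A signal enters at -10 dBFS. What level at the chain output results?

Stage 1: -10 dBFS is 15 dB over -25 dBFS; at 10:1 that becomes 1.5 dB over, giving -23.5 dBFS.
Stage 2: overshoot 20.9 dB → 20.9/5 = 4.18 dB → -40.22 dBFS.
Stage 3: -40.22 dBFS is at or below the -38 dBFS threshold — no compression; output -40.22 dBFS.

-40.22 dBFS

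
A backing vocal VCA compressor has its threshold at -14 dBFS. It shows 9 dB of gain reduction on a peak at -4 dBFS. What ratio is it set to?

10:1

Input overshoot = -4 − (-14) = 10 dB.
Output overshoot = 10 − 9 = 1 dB.
Ratio = input overshoot / output overshoot = 10 / 1 = 10.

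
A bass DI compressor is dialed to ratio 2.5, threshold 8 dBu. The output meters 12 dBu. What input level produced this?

The compressed level sits 12 − 8 = 4 dB over threshold.
Before 2.5:1 compression the overshoot was 4 × 2.5 = 10 dB, so input = 8 + 10 = 18 dBu.

18 dBu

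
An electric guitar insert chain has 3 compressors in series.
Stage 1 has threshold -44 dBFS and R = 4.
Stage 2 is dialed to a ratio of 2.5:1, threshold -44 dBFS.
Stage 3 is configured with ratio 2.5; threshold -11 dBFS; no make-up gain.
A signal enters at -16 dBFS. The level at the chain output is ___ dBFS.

Stage 1: overshoot 28 dB → 28/4 = 7 dB → -37 dBFS.
Stage 2: 7 dB above -44 dBFS, reduced 2.5:1 to 2.8 dB above → -41.2 dBFS.
Stage 3: -41.2 dBFS is at or below the -11 dBFS threshold — no compression; output -41.2 dBFS.

-41.2 dBFS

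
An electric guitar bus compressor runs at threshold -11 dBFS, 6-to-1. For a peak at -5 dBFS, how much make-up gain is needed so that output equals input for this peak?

The peak compresses to -11 + 6/6 = -10 dBFS.
To reach -5 dBFS requires -5 − (-10) = 5 dB of make-up.

5 dB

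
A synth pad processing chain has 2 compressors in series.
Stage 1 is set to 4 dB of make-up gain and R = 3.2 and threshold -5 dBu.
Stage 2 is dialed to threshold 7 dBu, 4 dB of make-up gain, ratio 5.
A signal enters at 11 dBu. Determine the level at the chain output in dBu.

Stage 1: overshoot 16 dB → 16/3.2 = 5 dB → 0 dBu; +4 dB make-up → 4 dBu.
Stage 2: below threshold (4 ≤ 7); passes unchanged; make-up brings it to 8 dBu.

8 dBu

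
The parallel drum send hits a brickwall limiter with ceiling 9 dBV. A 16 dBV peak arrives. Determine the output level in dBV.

9 dBV

A brickwall limiter is an ∞:1 compressor: any input above the ceiling is clamped to 9 dBV.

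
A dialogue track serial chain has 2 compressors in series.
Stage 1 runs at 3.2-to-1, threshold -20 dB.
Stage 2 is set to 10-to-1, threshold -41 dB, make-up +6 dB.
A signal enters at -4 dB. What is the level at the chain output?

Stage 1: overshoot 16 dB → 16/3.2 = 5 dB → -15 dB.
Stage 2: -15 dB is 26 dB over -41 dB; at 10:1 that becomes 2.6 dB over, giving -38.4 dB; +6 dB make-up → -32.4 dB.

-32.4 dB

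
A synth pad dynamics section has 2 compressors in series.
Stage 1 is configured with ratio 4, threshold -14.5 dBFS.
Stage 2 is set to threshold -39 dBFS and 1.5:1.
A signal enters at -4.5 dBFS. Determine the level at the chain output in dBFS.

Stage 1: 10 dB above -14.5 dBFS, reduced 4:1 to 2.5 dB above → -12 dBFS.
Stage 2: 27 dB above -39 dBFS, reduced 1.5:1 to 18 dB above → -21 dBFS.

-21 dBFS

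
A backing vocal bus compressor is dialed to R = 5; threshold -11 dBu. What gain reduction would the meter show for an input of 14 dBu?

20 dB

14 dBu exceeds the threshold by 25 dB.
A 5:1 ratio leaves 5 dB of that excess.
So the signal is attenuated by 25 − 5 = 20 dB.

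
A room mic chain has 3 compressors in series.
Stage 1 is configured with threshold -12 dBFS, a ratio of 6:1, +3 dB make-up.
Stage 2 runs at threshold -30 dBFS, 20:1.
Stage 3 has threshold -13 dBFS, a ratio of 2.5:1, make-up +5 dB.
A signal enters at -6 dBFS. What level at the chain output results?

-23.9 dBFS

Stage 1: -6 dBFS is 6 dB over -12 dBFS; at 6:1 that becomes 1 dB over, giving -11 dBFS; +3 dB make-up → -8 dBFS.
Stage 2: 22 dB above -30 dBFS, reduced 20:1 to 1.1 dB above → -28.9 dBFS.
Stage 3: -28.9 dBFS is at or below the -13 dBFS threshold — no compression; make-up brings it to -23.9 dBFS.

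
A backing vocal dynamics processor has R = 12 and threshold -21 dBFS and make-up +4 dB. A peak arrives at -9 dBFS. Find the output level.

-16 dBFS

-9 dBFS sits 12 dB over threshold.
The 12 dB excess becomes 1 dB after 12:1 reduction.
So the level is -21 + 1 = -20 dBFS; make-up adds 4 dB, giving -16 dBFS.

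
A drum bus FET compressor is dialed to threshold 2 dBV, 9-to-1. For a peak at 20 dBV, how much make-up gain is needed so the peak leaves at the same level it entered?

16 dB

The peak compresses to 2 + 18/9 = 4 dBV.
To reach 20 dBV requires 20 − 4 = 16 dB of make-up.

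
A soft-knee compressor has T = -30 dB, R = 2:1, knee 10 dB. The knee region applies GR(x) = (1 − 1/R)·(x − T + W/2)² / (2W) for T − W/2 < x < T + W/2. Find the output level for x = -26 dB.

-28.025 dB

x − T + W/2 = -26 − (-30) + 5 = 9.
GR = (1 − 1/2) × 9² / 20 = 0.5 × 81 / 20 = 2.025 dB.
Output = -26 − 2.025 = -28.025 dB.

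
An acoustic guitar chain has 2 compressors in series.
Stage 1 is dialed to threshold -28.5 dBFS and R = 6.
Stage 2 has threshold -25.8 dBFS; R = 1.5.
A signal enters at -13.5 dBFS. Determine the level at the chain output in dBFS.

-26 dBFS

Stage 1: overshoot 15 dB → 15/6 = 2.5 dB → -26 dBFS.
Stage 2: below threshold (-26 ≤ -25.8); passes unchanged; output -26 dBFS.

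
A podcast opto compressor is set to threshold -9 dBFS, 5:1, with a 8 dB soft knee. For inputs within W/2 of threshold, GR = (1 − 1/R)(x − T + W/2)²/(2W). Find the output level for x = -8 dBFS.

-9.25 dBFS

x − T + W/2 = -8 − (-9) + 4 = 5.
GR = (1 − 1/5) × 5² / 16 = 0.8 × 25 / 16 = 1.25 dB.
Output = -8 − 1.25 = -9.25 dBFS.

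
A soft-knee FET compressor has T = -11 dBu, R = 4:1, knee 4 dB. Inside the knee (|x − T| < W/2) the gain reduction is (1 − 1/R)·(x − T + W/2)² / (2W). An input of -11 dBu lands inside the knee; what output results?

-11.375 dBu

x − T + W/2 = -11 − (-11) + 2 = 2.
GR = (1 − 1/4) × 2² / 8 = 0.75 × 4 / 8 = 0.375 dB.
Output = -11 − 0.375 = -11.375 dBu.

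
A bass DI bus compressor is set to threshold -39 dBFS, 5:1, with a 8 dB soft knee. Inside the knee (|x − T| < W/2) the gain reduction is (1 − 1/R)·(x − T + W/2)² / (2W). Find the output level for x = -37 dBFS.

-38.8 dBFS

x − T + W/2 = -37 − (-39) + 4 = 6.
GR = (1 − 1/5) × 6² / 16 = 0.8 × 36 / 16 = 1.8 dB.
Output = -37 − 1.8 = -38.8 dBFS.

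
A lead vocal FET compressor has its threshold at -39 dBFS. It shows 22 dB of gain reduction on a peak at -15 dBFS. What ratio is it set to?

Input overshoot = -15 − (-39) = 24 dB.
Output overshoot = 24 − 22 = 2 dB.
Ratio = input overshoot / output overshoot = 24 / 2 = 12.

12:1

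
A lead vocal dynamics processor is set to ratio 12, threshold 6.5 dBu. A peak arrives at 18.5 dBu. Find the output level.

7.5 dBu

Overshoot: 18.5 − 6.5 = 12 dB.
At 12:1 the overshoot is divided by 12, leaving 1 dB above threshold.
Output = 6.5 + 1 = 7.5 dBu.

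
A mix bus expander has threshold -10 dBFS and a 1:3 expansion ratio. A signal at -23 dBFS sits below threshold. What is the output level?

Below threshold, a 1:3 expander applies gain = (3−1)×(T − x) of attenuation.
(3−1) × 13 = 26 dB, so output = -23 − 26 = -49 dBFS.

-49 dBFS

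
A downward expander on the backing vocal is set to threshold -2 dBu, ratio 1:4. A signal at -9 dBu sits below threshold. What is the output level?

Undershoot = (-2) − (-9) = 7 dB.
At 1:4, that expands to 28 dB under threshold.
Output = -2 − 28 = -30 dBu.

-30 dBu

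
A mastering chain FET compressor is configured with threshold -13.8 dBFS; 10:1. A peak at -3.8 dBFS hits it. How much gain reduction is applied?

9 dB

The signal is 10 dB above threshold.
At 10:1, output sits 10/10 = 1 dB above threshold.
GR = overshoot in − overshoot out = 10 − 1 = 9 dB.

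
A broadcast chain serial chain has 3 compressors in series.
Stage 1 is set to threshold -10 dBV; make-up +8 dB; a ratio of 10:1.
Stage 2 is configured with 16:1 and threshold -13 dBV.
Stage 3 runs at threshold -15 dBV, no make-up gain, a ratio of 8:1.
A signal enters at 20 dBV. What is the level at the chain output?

Stage 1: 30 dB above -10 dBV, reduced 10:1 to 3 dB above → -7 dBV; +8 dB make-up → 1 dBV.
Stage 2: 14 dB above -13 dBV, reduced 16:1 to 0.875 dB above → -12.125 dBV.
Stage 3: -12.125 dBV is 2.875 dB over -15 dBV; at 8:1 that becomes 0.359375 dB over, giving -14.640625 dBV.

-14.640625 dBV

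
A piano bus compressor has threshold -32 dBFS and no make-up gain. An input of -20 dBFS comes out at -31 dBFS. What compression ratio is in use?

12:1

Input overshoot = -20 − (-32) = 12 dB; output overshoot = -31 − (-32) = 1 dB.
Ratio = 12 / 1 = 12.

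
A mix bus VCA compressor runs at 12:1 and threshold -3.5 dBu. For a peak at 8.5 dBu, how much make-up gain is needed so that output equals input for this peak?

Overshoot 12 dB → 12/12 = 1 dB after compression, so the compressed level is -3.5 + 1 = -2.5 dBu.
Make-up = target − compressed = 8.5 − (-2.5) = 11 dB.

11 dB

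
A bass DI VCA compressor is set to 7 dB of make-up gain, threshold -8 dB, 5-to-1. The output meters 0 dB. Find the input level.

Stripping the +7 dB make-up gives -7 dB at the gain stage.
That's 1 dB above the -8 dB threshold.
Before 5:1 compression the overshoot was 1 × 5 = 5 dB, so input = -8 + 5 = -3 dB.

-3 dB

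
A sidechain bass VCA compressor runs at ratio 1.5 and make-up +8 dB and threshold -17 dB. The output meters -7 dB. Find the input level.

-14 dB

Stripping the +8 dB make-up gives -15 dB at the gain stage.
Post-compression overshoot = -15 − (-17) = 2 dB.
Input overshoot = R × output overshoot = 3 dB → input = -17 + 3 = -14 dB.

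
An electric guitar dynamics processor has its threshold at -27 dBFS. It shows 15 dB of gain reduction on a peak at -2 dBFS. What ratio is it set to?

Input overshoot = -2 − (-27) = 25 dB.
Output overshoot = 25 − 15 = 10 dB.
Ratio = input overshoot / output overshoot = 25 / 10 = 2.5.

2.5:1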